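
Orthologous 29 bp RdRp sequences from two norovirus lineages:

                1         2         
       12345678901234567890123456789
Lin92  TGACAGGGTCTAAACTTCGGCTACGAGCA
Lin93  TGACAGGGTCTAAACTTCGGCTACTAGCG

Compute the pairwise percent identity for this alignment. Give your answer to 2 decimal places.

93.10%

Differing sites — 25:G/T; 29:A/G.
27 of the 29 sites match, so the percent identity is 27/29 × 100 = 93.10%.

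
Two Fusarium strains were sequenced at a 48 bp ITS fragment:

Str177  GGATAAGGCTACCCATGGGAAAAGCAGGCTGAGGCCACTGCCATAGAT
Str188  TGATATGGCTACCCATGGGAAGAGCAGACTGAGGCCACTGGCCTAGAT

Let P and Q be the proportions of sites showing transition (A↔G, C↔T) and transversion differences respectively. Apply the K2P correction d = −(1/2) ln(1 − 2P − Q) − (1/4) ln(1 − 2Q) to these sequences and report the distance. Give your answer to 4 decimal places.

Mismatches occur at site 1 (G→T, transversion), site 6 (A→T, transversion), site 22 (A→G, transition), site 28 (G→A, transition), site 41 (C→G, transversion), site 43 (A→C, transversion).
Of the 6 differences, 2 transitions and 4 transversions over 48 sites: P = 2/48 = 0.041667, Q = 4/48 = 0.083333.
d = −0.5·ln(0.833333) − 0.25·ln(0.833334) = −0.5·(-0.182322) − 0.25·(-0.182321) = 0.1367.

0.1367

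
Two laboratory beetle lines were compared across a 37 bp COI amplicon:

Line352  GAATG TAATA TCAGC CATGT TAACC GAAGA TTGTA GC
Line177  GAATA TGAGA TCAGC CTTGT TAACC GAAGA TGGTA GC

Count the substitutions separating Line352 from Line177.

5

The sequences differ at positions 5 (G/A), 7 (A/G), 9 (T/G), 17 (A/T), 32 (T/G).
That gives 5 mismatches out of 37 aligned sites, so the Hamming distance is 5.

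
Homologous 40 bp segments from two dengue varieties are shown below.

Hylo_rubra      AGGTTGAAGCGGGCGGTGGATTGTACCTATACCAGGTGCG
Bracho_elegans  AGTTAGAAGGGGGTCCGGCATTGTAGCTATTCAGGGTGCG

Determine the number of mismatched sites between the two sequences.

Mismatches occur at site 3 (G→T), site 5 (T→A), site 10 (C→G), site 14 (C→T), site 15 (G→C), site 16 (G→C), site 17 (T→G), site 19 (G→C), site 26 (C→G), site 31 (A→T), site 33 (C→A), site 34 (A→G).
That gives 12 mismatches out of 40 aligned sites, so the Hamming distance is 12.

12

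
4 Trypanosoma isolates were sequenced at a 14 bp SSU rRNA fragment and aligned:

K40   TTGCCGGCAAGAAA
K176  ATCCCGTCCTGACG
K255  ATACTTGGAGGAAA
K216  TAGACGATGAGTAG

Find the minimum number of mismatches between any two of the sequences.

Pairwise Hamming distances:
  K40 vs K176: 7
  K40 vs K255: 6
  K40 vs K216: 7
  K176 vs K255: 9
  K176 vs K216: 10
  K255 vs K216: 12
The smallest is 6, between K40 and K255.

6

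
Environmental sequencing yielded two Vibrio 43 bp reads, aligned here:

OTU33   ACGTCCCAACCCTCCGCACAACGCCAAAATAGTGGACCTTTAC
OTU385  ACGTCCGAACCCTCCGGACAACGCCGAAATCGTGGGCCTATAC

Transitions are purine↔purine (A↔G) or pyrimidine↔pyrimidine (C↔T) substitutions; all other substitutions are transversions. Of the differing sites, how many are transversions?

Differing sites — 7:C/G (Tv); 17:C/G (Tv); 26:A/G (Ti); 31:A/C (Tv); 36:A/G (Ti); 40:T/A (Tv).
Of the 6 differences, 2 transitions and 4 transversions, so the answer is 4.

4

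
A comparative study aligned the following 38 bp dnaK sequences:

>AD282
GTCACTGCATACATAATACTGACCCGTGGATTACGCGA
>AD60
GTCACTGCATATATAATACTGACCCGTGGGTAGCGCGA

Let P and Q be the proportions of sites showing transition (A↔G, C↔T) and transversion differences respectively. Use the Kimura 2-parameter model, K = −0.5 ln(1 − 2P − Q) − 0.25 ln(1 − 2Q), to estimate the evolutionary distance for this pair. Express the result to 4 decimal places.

The sequences differ at positions 12 (C/T, transition), 30 (A/G, transition), 32 (T/A, transversion), 33 (A/G, transition).
Of the 4 differences, 3 transitions and 1 transversion over 38 sites: P = 3/38 = 0.078947, Q = 1/38 = 0.026316.
d = −0.5·ln(0.815790) − 0.25·ln(0.947368) = −0.5·(-0.203598) − 0.25·(-0.054068) = 0.1153.

0.1153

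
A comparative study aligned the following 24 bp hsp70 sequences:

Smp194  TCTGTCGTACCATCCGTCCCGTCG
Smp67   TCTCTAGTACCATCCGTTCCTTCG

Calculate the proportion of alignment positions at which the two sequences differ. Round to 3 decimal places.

0.167

Differing sites — 4:G/C; 6:C/A; 18:C/T; 21:G/T.
There are 4 differences over 24 sites, so p = 4/24 = 0.167.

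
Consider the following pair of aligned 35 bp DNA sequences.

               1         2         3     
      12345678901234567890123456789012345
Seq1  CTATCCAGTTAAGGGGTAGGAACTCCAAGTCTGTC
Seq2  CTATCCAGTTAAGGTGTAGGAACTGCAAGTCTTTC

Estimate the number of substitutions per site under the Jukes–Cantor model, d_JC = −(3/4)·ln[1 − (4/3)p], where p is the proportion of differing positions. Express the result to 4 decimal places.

Differing sites — 15:G/T; 25:C/G; 33:G/T.
p = 3/35 = 0.085714.
d = −0.75 · ln(1 − (4/3)·0.085714) = −0.75 · ln(0.885715) = −0.75 · (-0.121360) = 0.0910.

0.0910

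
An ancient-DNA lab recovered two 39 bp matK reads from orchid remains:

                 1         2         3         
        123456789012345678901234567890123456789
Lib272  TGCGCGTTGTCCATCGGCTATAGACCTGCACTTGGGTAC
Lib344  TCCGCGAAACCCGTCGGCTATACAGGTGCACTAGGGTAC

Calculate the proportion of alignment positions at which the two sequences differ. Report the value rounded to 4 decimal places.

Differing sites — 2:G/C; 7:T/A; 8:T/A; 9:G/A; 10:T/C; 13:A/G; 23:G/C; 25:C/G; 26:C/G; 33:T/A.
There are 10 differences over 39 sites, so p = 10/39 = 0.2564.

0.2564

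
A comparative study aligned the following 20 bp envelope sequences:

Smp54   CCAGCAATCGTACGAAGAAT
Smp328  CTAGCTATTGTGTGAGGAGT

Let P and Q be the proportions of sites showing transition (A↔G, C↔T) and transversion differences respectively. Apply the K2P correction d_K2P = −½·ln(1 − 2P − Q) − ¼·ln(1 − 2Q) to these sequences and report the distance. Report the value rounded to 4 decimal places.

Differing sites — 2:C/T (Ti); 6:A/T (Tv); 9:C/T (Ti); 12:A/G (Ti); 13:C/T (Ti); 16:A/G (Ti); 19:A/G (Ti).
Of the 7 differences, 6 transitions and 1 transversion over 20 sites: P = 6/20 = 0.300000, Q = 1/20 = 0.050000.
d = −0.5·ln(0.350000) − 0.25·ln(0.900000) = −0.5·(-1.049822) − 0.25·(-0.105361) = 0.5513.

0.5513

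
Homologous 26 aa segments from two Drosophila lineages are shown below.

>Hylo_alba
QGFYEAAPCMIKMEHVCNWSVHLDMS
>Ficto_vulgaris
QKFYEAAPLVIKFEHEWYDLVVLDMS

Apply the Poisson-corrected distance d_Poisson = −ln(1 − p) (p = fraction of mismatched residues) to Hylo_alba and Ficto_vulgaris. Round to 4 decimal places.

The sequences differ at positions 2 (G/K), 9 (C/L), 10 (M/V), 13 (M/F), 16 (V/E), 17 (C/W), 18 (N/Y), 19 (W/D), 20 (S/L), 22 (H/V).
p = 10/26 = 0.384615.
d = −ln(1 − 0.384615) = −ln(0.615385) = 0.4855.

0.4855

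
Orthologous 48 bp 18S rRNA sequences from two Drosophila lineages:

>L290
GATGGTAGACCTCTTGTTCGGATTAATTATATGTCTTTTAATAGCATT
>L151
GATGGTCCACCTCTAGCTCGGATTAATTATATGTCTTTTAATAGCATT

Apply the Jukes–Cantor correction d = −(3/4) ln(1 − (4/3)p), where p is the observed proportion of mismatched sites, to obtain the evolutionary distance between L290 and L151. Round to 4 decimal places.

0.0883

Differing sites — 7:A/C; 8:G/C; 15:T/A; 17:T/C.
p = 4/48 = 0.083333.
d = −0.75 · ln(1 − (4/3)·0.083333) = −0.75 · ln(0.888889) = −0.75 · (-0.117783) = 0.0883.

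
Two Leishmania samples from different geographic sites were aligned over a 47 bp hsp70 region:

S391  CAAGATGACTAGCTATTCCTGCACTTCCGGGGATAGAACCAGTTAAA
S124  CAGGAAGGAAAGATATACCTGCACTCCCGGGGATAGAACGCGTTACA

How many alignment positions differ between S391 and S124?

11

Differing sites — 3:A/G; 6:T/A; 8:A/G; 9:C/A; 10:T/A; 13:C/A; 17:T/A; 26:T/C; 40:C/G; 41:A/C; 46:A/C.
That gives 11 mismatches out of 47 aligned sites, so the Hamming distance is 11.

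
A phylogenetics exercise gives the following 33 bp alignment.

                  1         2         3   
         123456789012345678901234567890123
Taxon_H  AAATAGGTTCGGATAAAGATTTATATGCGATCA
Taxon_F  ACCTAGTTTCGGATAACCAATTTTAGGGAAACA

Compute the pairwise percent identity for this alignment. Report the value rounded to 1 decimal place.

66.7%

Differing sites — 2:A/C; 3:A/C; 7:G/T; 17:A/C; 18:G/C; 20:T/A; 23:A/T; 26:T/G; 28:C/G; 29:G/A; 31:T/A.
22 of the 33 sites match, so the percent identity is 22/33 × 100 = 66.7%.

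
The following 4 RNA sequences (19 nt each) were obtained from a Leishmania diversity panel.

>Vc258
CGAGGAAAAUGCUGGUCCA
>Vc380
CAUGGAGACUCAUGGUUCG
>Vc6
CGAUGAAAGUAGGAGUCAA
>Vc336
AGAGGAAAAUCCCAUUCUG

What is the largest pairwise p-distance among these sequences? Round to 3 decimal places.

0.632

Pairwise Hamming distances:
  Vc258 vs Vc380: 8
  Vc258 vs Vc6: 7
  Vc258 vs Vc336: 7
  Vc380 vs Vc6: 12
  Vc380 vs Vc336: 11
  Vc6 vs Vc336: 9
The largest is 12 mismatches, between Vc380 and Vc6; p = 12/19 = 0.632.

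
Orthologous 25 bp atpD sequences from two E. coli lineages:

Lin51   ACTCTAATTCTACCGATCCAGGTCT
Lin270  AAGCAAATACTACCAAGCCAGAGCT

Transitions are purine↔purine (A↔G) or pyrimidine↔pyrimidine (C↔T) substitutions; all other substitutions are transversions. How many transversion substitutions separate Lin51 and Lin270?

6

Mismatches occur at site 2 (C→A, transversion), site 3 (T→G, transversion), site 5 (T→A, transversion), site 9 (T→A, transversion), site 15 (G→A, transition), site 17 (T→G, transversion), site 22 (G→A, transition), site 23 (T→G, transversion).
Of the 8 differences, 2 transitions and 6 transversions, so the answer is 6.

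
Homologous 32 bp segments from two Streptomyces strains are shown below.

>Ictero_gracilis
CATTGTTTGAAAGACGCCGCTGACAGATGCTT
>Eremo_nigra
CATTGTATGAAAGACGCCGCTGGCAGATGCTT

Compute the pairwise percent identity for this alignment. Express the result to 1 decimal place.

93.8%

Differing sites — 7:T/A; 23:A/G.
30 of the 32 sites match, so the percent identity is 30/32 × 100 = 93.8%.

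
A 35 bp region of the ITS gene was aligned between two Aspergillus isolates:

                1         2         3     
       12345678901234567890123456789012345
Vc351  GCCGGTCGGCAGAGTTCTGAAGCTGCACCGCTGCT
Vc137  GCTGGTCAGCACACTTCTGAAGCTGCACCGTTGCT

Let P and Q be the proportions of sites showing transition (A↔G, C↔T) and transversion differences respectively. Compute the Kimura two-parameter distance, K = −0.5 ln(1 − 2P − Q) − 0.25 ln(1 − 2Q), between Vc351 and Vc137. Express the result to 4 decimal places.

The sequences differ at positions 3 (C/T, transition), 8 (G/A, transition), 12 (G/C, transversion), 14 (G/C, transversion), 31 (C/T, transition).
Of the 5 differences, 3 transitions and 2 transversions over 35 sites: P = 3/35 = 0.085714, Q = 2/35 = 0.057143.
d = −0.5·ln(0.771429) − 0.25·ln(0.885714) = −0.5·(-0.259511) − 0.25·(-0.121361) = 0.1601.

0.1601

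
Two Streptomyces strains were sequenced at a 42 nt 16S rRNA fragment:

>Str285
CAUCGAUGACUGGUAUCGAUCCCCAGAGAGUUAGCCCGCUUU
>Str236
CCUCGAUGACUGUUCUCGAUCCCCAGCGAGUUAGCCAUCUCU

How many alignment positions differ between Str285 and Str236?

The sequences differ at positions 2 (A/C), 13 (G/U), 15 (A/C), 27 (A/C), 37 (C/A), 38 (G/U), 41 (U/C).
That gives 7 mismatches out of 42 aligned sites, so the Hamming distance is 7.

7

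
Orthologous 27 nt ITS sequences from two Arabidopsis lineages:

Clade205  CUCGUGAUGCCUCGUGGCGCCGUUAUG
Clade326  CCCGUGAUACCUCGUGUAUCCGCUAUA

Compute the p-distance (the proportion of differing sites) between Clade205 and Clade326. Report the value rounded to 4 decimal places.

The sequences differ at positions 2 (U/C), 9 (G/A), 17 (G/U), 18 (C/A), 19 (G/U), 23 (U/C), 27 (G/A).
There are 7 differences over 27 sites, so p = 7/27 = 0.2593.

0.2593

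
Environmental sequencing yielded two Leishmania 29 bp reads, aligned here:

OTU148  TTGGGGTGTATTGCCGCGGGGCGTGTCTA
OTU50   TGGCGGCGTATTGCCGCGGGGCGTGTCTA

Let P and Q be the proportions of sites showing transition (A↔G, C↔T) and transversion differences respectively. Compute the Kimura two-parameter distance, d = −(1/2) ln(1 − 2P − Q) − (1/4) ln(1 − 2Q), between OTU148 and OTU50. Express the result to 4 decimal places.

The sequences differ at positions 2 (T/G, transversion), 4 (G/C, transversion), 7 (T/C, transition).
Of the 3 differences, 1 transition and 2 transversions over 29 sites: P = 1/29 = 0.034483, Q = 2/29 = 0.068966.
d = −0.5·ln(0.862068) − 0.25·ln(0.862068) = −0.5·(-0.148421) − 0.25·(-0.148421) = 0.1113.

0.1113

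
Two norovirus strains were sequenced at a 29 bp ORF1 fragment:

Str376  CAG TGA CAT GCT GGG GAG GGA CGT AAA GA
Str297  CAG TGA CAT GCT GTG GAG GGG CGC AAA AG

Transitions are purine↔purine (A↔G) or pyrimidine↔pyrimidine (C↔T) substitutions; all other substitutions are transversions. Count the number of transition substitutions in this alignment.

The sequences differ at positions 14 (G/T, transversion), 21 (A/G, transition), 24 (T/C, transition), 28 (G/A, transition), 29 (A/G, transition).
Of the 5 differences, 4 transitions and 1 transversion, so the answer is 4.

4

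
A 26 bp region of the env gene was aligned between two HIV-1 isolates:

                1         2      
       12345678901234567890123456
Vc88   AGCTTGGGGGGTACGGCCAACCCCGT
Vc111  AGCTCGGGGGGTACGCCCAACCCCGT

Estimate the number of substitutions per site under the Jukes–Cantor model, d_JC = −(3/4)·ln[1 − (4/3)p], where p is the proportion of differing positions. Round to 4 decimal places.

0.0812

The sequences differ at positions 5 (T/C), 16 (G/C).
p = 2/26 = 0.076923.
d = −0.75 · ln(1 − (4/3)·0.076923) = −0.75 · ln(0.897436) = −0.75 · (-0.108213) = 0.0812.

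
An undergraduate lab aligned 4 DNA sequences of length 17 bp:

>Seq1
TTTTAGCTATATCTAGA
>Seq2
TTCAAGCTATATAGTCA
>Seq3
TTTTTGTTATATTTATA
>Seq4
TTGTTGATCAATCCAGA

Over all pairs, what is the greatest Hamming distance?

10

Pairwise Hamming distances:
  Seq1 vs Seq2: 6
  Seq1 vs Seq3: 4
  Seq1 vs Seq4: 6
  Seq2 vs Seq3: 8
  Seq2 vs Seq4: 10
  Seq3 vs Seq4: 7
The largest is 10, between Seq2 and Seq4.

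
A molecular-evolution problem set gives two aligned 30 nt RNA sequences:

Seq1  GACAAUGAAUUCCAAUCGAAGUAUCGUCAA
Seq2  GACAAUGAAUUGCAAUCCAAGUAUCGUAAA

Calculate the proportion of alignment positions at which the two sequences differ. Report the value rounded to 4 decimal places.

0.1000

Differing sites — 12:C/G; 18:G/C; 28:C/A.
There are 3 differences over 30 sites, so p = 3/30 = 0.1000.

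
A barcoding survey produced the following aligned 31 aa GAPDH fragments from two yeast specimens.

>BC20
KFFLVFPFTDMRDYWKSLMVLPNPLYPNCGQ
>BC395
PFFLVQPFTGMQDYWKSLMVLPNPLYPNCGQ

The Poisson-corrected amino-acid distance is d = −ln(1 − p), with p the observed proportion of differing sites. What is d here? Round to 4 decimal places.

0.1382

The sequences differ at positions 1 (K/P), 6 (F/Q), 10 (D/G), 12 (R/Q).
p = 4/31 = 0.129032.
d = −ln(1 − 0.129032) = −ln(0.870968) = 0.1382.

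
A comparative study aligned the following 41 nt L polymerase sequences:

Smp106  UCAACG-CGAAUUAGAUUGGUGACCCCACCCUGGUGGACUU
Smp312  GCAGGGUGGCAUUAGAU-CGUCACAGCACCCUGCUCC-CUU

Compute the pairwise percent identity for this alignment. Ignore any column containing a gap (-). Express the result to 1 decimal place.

68.4%

Excluding the 3 gap columns leaves 38 comparable sites.
The sequences differ at positions 1 (U/G), 4 (A/G), 5 (C/G), 8 (C/G), 10 (A/C), 19 (G/C), 22 (G/C), 25 (C/A), 26 (C/G), 34 (G/C), 36 (G/C), 37 (G/C).
26 of the 38 comparable sites match, so the percent identity is 26/38 × 100 = 68.4%.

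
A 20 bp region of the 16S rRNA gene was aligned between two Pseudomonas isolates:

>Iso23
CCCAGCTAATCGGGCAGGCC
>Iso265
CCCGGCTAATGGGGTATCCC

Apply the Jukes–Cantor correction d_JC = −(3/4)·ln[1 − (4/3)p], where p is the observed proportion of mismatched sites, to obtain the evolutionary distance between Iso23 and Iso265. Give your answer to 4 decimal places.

0.3041

Differing sites — 4:A/G; 11:C/G; 15:C/T; 17:G/T; 18:G/C.
p = 5/20 = 0.250000.
d = −0.75 · ln(1 − (4/3)·0.250000) = −0.75 · ln(0.666667) = −0.75 · (-0.405465) = 0.3041.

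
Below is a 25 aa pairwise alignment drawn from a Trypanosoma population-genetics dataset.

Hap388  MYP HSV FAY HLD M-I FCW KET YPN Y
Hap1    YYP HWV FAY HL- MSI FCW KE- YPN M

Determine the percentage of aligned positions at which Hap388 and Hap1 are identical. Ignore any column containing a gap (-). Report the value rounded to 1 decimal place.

Excluding the 3 gap columns leaves 22 comparable sites.
The sequences differ at positions 1 (M/Y), 5 (S/W), 25 (Y/M).
19 of the 22 comparable sites match, so the percent identity is 19/22 × 100 = 86.4%.

86.4%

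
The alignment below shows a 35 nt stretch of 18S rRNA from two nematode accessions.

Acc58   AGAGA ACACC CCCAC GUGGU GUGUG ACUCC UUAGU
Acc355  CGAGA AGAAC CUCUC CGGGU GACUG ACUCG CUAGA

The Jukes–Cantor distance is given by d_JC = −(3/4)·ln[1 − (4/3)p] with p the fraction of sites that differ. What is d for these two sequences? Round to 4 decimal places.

0.4582

Mismatches occur at site 1 (A→C), site 7 (C→G), site 9 (C→A), site 12 (C→U), site 14 (A→U), site 16 (G→C), site 17 (U→G), site 22 (U→A), site 23 (G→C), site 30 (C→G), site 31 (U→C), site 35 (U→A).
p = 12/35 = 0.342857.
d = −0.75 · ln(1 − (4/3)·0.342857) = −0.75 · ln(0.542857) = −0.75 · (-0.610909) = 0.4582.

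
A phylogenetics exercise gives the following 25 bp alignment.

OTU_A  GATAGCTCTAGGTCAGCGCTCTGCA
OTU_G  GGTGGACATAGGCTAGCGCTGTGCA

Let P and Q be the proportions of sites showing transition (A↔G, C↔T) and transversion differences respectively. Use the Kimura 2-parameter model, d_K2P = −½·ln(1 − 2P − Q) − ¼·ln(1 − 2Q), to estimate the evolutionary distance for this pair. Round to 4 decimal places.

The sequences differ at positions 2 (A/G, transition), 4 (A/G, transition), 6 (C/A, transversion), 7 (T/C, transition), 8 (C/A, transversion), 13 (T/C, transition), 14 (C/T, transition), 21 (C/G, transversion).
Of the 8 differences, 5 transitions and 3 transversions over 25 sites: P = 5/25 = 0.200000, Q = 3/25 = 0.120000.
d = −0.5·ln(0.480000) − 0.25·ln(0.760000) = −0.5·(-0.733969) − 0.25·(-0.274437) = 0.4356.

0.4356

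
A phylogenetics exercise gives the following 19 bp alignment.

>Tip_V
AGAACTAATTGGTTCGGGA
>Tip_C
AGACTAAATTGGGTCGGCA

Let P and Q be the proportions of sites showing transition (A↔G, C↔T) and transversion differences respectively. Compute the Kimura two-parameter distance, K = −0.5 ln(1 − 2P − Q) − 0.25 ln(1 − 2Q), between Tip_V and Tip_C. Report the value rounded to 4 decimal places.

0.3264

Differing sites — 4:A/C (Tv); 5:C/T (Ti); 6:T/A (Tv); 13:T/G (Tv); 18:G/C (Tv).
Of the 5 differences, 1 transition and 4 transversions over 19 sites: P = 1/19 = 0.052632, Q = 4/19 = 0.210526.
d = −0.5·ln(0.684210) − 0.25·ln(0.578948) = −0.5·(-0.379490) − 0.25·(-0.546543) = 0.3264.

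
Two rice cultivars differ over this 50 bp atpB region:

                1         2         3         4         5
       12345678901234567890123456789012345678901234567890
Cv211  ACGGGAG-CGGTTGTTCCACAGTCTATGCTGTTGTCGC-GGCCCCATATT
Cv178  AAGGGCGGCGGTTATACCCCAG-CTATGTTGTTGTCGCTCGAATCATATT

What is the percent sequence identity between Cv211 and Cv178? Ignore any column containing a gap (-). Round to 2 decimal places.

Excluding the 3 gap columns leaves 47 comparable sites.
The sequences differ at positions 2 (C/A), 6 (A/C), 14 (G/A), 16 (T/A), 19 (A/C), 29 (C/T), 40 (G/C), 42 (C/A), 43 (C/A), 44 (C/T).
37 of the 47 comparable sites match, so the percent identity is 37/47 × 100 = 78.72%.

78.72%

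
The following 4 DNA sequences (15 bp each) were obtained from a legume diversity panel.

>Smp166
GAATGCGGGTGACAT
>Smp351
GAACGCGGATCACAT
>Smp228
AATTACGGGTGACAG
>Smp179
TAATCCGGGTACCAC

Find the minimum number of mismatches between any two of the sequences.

3

Pairwise Hamming distances:
  Smp166 vs Smp351: 3
  Smp166 vs Smp228: 4
  Smp166 vs Smp179: 5
  Smp351 vs Smp228: 7
  Smp351 vs Smp179: 7
  Smp228 vs Smp179: 6
The smallest is 3, between Smp166 and Smp351.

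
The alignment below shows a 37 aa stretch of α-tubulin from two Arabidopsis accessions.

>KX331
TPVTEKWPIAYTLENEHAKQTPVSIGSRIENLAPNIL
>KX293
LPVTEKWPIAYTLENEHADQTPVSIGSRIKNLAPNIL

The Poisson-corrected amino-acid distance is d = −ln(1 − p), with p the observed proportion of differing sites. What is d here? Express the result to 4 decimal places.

Differing sites — 1:T/L; 19:K/D; 30:E/K.
p = 3/37 = 0.081081.
d = −ln(1 − 0.081081) = −ln(0.918919) = 0.0846.

0.0846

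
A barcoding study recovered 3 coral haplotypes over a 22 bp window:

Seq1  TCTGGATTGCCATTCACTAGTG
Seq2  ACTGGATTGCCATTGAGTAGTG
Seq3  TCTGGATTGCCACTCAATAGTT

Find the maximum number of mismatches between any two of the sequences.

5

Pairwise Hamming distances:
  Seq1 vs Seq2: 3
  Seq1 vs Seq3: 3
  Seq2 vs Seq3: 5
The largest is 5, between Seq2 and Seq3.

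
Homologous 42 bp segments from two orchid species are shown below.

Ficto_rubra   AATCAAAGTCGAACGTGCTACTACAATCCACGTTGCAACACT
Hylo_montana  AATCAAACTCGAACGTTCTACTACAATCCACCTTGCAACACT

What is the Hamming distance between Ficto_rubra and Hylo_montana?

3

Mismatches occur at site 8 (G/C), site 17 (G/T), site 32 (G/C).
That gives 3 mismatches out of 42 aligned sites, so the Hamming distance is 3.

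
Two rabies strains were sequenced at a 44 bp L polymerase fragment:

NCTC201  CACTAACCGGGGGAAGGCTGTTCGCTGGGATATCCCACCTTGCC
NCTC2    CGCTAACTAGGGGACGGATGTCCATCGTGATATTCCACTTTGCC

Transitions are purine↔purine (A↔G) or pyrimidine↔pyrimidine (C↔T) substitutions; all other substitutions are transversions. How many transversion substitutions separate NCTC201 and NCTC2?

The sequences differ at positions 2 (A/G, transition), 8 (C/T, transition), 9 (G/A, transition), 15 (A/C, transversion), 18 (C/A, transversion), 22 (T/C, transition), 24 (G/A, transition), 25 (C/T, transition), 26 (T/C, transition), 28 (G/T, transversion), 34 (C/T, transition), 39 (C/T, transition).
Of the 12 differences, 9 transitions and 3 transversions, so the answer is 3.

3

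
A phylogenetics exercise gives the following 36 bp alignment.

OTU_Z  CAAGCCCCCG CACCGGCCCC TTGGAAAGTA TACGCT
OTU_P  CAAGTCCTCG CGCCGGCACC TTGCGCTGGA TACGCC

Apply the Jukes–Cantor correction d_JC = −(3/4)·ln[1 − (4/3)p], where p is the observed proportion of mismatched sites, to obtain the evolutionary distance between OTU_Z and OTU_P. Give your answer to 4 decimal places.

0.3470

Mismatches occur at site 5 (C→T), site 8 (C→T), site 12 (A→G), site 18 (C→A), site 24 (G→C), site 25 (A→G), site 26 (A→C), site 27 (A→T), site 29 (T→G), site 36 (T→C).
p = 10/36 = 0.277778.
d = −0.75 · ln(1 − (4/3)·0.277778) = −0.75 · ln(0.629629) = −0.75 · (-0.462625) = 0.3470.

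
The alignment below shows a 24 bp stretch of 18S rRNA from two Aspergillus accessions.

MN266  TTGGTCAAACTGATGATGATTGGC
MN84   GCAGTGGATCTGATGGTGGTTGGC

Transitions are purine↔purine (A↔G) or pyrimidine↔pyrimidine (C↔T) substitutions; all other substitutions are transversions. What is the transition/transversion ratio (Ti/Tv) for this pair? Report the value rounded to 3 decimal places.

1.667

The sequences differ at positions 1 (T/G, transversion), 2 (T/C, transition), 3 (G/A, transition), 6 (C/G, transversion), 7 (A/G, transition), 9 (A/T, transversion), 16 (A/G, transition), 19 (A/G, transition).
Of the 8 differences, 5 transitions and 3 transversions, so Ti/Tv = 5/3 = 1.667.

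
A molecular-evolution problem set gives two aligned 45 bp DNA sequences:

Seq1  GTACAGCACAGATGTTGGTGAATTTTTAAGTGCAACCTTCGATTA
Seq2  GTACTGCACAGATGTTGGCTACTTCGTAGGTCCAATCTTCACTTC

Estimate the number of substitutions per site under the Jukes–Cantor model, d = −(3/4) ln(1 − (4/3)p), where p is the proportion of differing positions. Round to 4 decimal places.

0.3295

The sequences differ at positions 5 (A/T), 19 (T/C), 20 (G/T), 22 (A/C), 25 (T/C), 26 (T/G), 29 (A/G), 32 (G/C), 36 (C/T), 41 (G/A), 42 (A/C), 45 (A/C).
p = 12/45 = 0.266667.
d = −0.75 · ln(1 − (4/3)·0.266667) = −0.75 · ln(0.644444) = −0.75 · (-0.439367) = 0.3295.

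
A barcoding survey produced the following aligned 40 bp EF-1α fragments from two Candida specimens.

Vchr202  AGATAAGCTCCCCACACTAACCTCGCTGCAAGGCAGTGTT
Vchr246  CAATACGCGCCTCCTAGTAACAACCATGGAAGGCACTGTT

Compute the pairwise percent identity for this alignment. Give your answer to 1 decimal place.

65.0%

Differing sites — 1:A/C; 2:G/A; 6:A/C; 9:T/G; 12:C/T; 14:A/C; 15:C/T; 17:C/G; 22:C/A; 23:T/A; 25:G/C; 26:C/A; 29:C/G; 36:G/C.
26 of the 40 sites match, so the percent identity is 26/40 × 100 = 65.0%.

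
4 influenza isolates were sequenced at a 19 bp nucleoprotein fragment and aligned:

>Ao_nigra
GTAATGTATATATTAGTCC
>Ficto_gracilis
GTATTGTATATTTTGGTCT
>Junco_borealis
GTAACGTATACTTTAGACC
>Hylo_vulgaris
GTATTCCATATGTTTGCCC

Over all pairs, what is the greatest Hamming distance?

8

Pairwise Hamming distances:
  Ao_nigra vs Ficto_gracilis: 4
  Ao_nigra vs Junco_borealis: 4
  Ao_nigra vs Hylo_vulgaris: 6
  Ficto_gracilis vs Junco_borealis: 6
  Ficto_gracilis vs Hylo_vulgaris: 6
  Junco_borealis vs Hylo_vulgaris: 8
The largest is 8, between Junco_borealis and Hylo_vulgaris.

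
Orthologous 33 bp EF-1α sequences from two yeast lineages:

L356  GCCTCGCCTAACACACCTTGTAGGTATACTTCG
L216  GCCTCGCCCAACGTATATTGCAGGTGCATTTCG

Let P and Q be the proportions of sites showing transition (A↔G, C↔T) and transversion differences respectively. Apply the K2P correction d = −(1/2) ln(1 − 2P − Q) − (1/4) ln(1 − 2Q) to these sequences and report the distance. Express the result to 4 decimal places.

The sequences differ at positions 9 (T/C, transition), 13 (A/G, transition), 14 (C/T, transition), 16 (C/T, transition), 17 (C/A, transversion), 21 (T/C, transition), 26 (A/G, transition), 27 (T/C, transition), 29 (C/T, transition).
Of the 9 differences, 8 transitions and 1 transversion over 33 sites: P = 8/33 = 0.242424, Q = 1/33 = 0.030303.
d = −0.5·ln(0.484849) − 0.25·ln(0.939394) = −0.5·(-0.723918) − 0.25·(-0.062520) = 0.3776.

0.3776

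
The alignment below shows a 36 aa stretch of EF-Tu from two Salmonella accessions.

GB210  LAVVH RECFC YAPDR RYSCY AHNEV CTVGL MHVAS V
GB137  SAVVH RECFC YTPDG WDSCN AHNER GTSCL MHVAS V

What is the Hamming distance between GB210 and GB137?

Differing sites — 1:L/S; 12:A/T; 15:R/G; 16:R/W; 17:Y/D; 20:Y/N; 25:V/R; 26:C/G; 28:V/S; 29:G/C.
That gives 10 mismatches out of 36 aligned sites, so the Hamming distance is 10.

10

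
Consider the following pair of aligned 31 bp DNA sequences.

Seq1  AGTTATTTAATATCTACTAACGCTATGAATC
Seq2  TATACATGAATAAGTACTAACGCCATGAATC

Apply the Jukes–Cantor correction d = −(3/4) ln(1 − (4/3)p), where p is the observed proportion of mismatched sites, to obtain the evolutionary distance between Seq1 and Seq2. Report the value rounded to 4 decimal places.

0.3672

Differing sites — 1:A/T; 2:G/A; 4:T/A; 5:A/C; 6:T/A; 8:T/G; 13:T/A; 14:C/G; 24:T/C.
p = 9/31 = 0.290323.
d = −0.75 · ln(1 − (4/3)·0.290323) = −0.75 · ln(0.612903) = −0.75 · (-0.489549) = 0.3672.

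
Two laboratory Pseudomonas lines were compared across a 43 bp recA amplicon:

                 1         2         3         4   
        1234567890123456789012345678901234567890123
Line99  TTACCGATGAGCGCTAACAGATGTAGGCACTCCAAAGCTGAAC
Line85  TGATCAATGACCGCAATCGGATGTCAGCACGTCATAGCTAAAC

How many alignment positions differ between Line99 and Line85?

Differing sites — 2:T/G; 4:C/T; 6:G/A; 11:G/C; 15:T/A; 17:A/T; 19:A/G; 25:A/C; 26:G/A; 31:T/G; 32:C/T; 35:A/T; 40:G/A.
That gives 13 mismatches out of 43 aligned sites, so the Hamming distance is 13.

13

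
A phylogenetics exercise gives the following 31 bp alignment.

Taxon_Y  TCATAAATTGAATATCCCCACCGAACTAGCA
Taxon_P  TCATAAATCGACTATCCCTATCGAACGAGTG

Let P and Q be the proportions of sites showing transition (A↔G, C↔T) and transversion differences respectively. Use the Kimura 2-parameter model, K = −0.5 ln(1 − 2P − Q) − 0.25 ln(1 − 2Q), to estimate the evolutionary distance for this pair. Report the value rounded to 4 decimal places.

0.2793

Mismatches occur at site 9 (T/C, transition), site 12 (A/C, transversion), site 19 (C/T, transition), site 21 (C/T, transition), site 27 (T/G, transversion), site 30 (C/T, transition), site 31 (A/G, transition).
Of the 7 differences, 5 transitions and 2 transversions over 31 sites: P = 5/31 = 0.161290, Q = 2/31 = 0.064516.
d = −0.5·ln(0.612904) − 0.25·ln(0.870968) = −0.5·(-0.489547) − 0.25·(-0.138150) = 0.2793.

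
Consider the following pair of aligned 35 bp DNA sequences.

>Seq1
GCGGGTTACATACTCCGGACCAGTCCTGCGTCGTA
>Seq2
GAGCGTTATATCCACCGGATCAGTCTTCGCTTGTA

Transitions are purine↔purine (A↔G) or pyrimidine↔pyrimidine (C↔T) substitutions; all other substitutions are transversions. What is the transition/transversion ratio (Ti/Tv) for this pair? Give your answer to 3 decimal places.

0.571

The sequences differ at positions 2 (C/A, transversion), 4 (G/C, transversion), 9 (C/T, transition), 12 (A/C, transversion), 14 (T/A, transversion), 20 (C/T, transition), 26 (C/T, transition), 28 (G/C, transversion), 29 (C/G, transversion), 30 (G/C, transversion), 32 (C/T, transition).
Of the 11 differences, 4 transitions and 7 transversions, so Ti/Tv = 4/7 = 0.571.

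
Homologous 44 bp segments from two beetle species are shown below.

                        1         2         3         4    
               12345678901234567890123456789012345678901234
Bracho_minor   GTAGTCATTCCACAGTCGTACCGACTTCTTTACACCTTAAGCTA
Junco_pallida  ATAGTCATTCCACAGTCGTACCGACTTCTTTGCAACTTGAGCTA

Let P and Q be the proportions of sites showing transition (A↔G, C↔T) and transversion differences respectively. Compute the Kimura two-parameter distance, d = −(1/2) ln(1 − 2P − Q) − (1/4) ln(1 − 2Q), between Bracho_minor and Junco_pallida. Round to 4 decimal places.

0.0983

Mismatches occur at site 1 (G/A, transition), site 32 (A/G, transition), site 35 (C/A, transversion), site 39 (A/G, transition).
Of the 4 differences, 3 transitions and 1 transversion over 44 sites: P = 3/44 = 0.068182, Q = 1/44 = 0.022727.
d = −0.5·ln(0.840909) − 0.25·ln(0.954546) = −0.5·(-0.173272) − 0.25·(-0.046519) = 0.0983.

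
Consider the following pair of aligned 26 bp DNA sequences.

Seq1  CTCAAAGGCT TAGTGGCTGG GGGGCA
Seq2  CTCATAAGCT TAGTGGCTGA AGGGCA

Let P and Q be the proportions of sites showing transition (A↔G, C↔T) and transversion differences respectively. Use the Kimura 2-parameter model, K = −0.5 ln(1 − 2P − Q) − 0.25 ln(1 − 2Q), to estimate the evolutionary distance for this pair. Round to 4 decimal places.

The sequences differ at positions 5 (A/T, transversion), 7 (G/A, transition), 20 (G/A, transition), 21 (G/A, transition).
Of the 4 differences, 3 transitions and 1 transversion over 26 sites: P = 3/26 = 0.115385, Q = 1/26 = 0.038462.
d = −0.5·ln(0.730768) − 0.25·ln(0.923076) = −0.5·(-0.313659) − 0.25·(-0.080044) = 0.1768.

0.1768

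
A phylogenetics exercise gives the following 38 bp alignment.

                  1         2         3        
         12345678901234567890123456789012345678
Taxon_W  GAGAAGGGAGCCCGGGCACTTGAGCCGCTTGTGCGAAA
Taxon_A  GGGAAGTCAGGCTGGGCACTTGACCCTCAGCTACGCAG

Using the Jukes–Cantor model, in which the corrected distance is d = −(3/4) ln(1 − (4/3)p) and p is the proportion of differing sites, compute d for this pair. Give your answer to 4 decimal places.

0.4568

The sequences differ at positions 2 (A/G), 7 (G/T), 8 (G/C), 11 (C/G), 13 (C/T), 24 (G/C), 27 (G/T), 29 (T/A), 30 (T/G), 31 (G/C), 33 (G/A), 36 (A/C), 38 (A/G).
p = 13/38 = 0.342105.
d = −0.75 · ln(1 − (4/3)·0.342105) = −0.75 · ln(0.543860) = −0.75 · (-0.609063) = 0.4568.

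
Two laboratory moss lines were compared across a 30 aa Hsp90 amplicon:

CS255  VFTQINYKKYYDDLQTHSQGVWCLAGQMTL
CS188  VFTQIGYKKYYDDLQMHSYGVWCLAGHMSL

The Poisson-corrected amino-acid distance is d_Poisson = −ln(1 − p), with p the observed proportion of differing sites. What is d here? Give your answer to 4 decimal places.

Differing sites — 6:N/G; 16:T/M; 19:Q/Y; 27:Q/H; 29:T/S.
p = 5/30 = 0.166667.
d = −ln(1 − 0.166667) = −ln(0.833333) = 0.1823.

0.1823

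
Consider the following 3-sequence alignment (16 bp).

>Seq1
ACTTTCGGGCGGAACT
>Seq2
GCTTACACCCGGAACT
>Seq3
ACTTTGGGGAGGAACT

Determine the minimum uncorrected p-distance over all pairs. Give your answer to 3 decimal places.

0.125

Pairwise Hamming distances:
  Seq1 vs Seq2: 5
  Seq1 vs Seq3: 2
  Seq2 vs Seq3: 7
The smallest is 2 mismatches, between Seq1 and Seq3; p = 2/16 = 0.125.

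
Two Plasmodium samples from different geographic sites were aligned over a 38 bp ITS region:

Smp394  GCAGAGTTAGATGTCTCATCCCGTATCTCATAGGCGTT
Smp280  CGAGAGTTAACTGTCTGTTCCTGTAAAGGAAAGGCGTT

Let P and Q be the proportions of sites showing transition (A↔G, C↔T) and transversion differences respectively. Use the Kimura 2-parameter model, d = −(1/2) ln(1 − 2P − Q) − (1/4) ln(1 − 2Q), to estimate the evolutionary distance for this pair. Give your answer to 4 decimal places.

0.4166

Differing sites — 1:G/C (Tv); 2:C/G (Tv); 10:G/A (Ti); 11:A/C (Tv); 17:C/G (Tv); 18:A/T (Tv); 22:C/T (Ti); 26:T/A (Tv); 27:C/A (Tv); 28:T/G (Tv); 29:C/G (Tv); 31:T/A (Tv).
Of the 12 differences, 2 transitions and 10 transversions over 38 sites: P = 2/38 = 0.052632, Q = 10/38 = 0.263158.
d = −0.5·ln(0.631578) − 0.25·ln(0.473684) = −0.5·(-0.459534) − 0.25·(-0.747215) = 0.4166.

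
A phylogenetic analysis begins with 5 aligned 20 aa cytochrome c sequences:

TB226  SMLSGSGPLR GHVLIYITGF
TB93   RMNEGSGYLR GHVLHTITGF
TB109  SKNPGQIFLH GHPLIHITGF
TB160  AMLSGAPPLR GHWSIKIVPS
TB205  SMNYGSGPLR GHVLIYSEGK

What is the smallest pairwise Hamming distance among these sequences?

5

Pairwise Hamming distances:
  TB226 vs TB93: 6
  TB226 vs TB109: 9
  TB226 vs TB160: 9
  TB226 vs TB205: 5
  TB93 vs TB109: 10
  TB93 vs TB160: 13
  TB93 vs TB205: 8
  TB109 vs TB160: 14
  TB109 vs TB205: 11
  TB160 vs TB205: 12
The smallest is 5, between TB226 and TB205.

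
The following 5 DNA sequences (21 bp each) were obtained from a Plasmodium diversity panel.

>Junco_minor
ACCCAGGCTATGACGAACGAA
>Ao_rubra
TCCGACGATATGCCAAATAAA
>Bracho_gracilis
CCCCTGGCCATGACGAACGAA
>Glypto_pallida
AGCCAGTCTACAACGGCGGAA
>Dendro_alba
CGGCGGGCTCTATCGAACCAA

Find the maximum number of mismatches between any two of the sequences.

14

Pairwise Hamming distances:
  Junco_minor vs Ao_rubra: 8
  Junco_minor vs Bracho_gracilis: 3
  Junco_minor vs Glypto_pallida: 7
  Junco_minor vs Dendro_alba: 8
  Ao_rubra vs Bracho_gracilis: 10
  Ao_rubra vs Glypto_pallida: 14
  Ao_rubra vs Dendro_alba: 13
  Bracho_gracilis vs Glypto_pallida: 10
  Bracho_gracilis vs Dendro_alba: 8
  Glypto_pallida vs Dendro_alba: 11
The largest is 14, between Ao_rubra and Glypto_pallida.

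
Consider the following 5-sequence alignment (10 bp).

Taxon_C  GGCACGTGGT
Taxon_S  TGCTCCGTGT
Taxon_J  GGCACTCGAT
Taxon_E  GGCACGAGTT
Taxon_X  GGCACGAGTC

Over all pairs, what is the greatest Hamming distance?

Pairwise Hamming distances:
  Taxon_C vs Taxon_S: 5
  Taxon_C vs Taxon_J: 3
  Taxon_C vs Taxon_E: 2
  Taxon_C vs Taxon_X: 3
  Taxon_S vs Taxon_J: 6
  Taxon_S vs Taxon_E: 6
  Taxon_S vs Taxon_X: 7
  Taxon_J vs Taxon_E: 3
  Taxon_J vs Taxon_X: 4
  Taxon_E vs Taxon_X: 1
The largest is 7, between Taxon_S and Taxon_X.

7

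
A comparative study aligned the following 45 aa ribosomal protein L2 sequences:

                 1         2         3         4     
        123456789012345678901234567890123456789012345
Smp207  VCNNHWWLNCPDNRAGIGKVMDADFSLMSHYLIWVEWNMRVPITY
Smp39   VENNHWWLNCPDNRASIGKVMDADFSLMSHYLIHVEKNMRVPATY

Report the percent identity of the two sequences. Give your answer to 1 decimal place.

88.9%

Differing sites — 2:C/E; 16:G/S; 34:W/H; 37:W/K; 43:I/A.
40 of the 45 sites match, so the percent identity is 40/45 × 100 = 88.9%.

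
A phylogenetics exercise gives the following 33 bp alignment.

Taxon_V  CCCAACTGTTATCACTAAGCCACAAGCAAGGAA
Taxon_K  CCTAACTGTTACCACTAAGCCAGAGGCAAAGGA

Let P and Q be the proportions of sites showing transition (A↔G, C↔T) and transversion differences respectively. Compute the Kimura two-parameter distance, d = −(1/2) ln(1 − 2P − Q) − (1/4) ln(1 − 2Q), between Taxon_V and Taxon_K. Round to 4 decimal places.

Differing sites — 3:C/T (Ti); 12:T/C (Ti); 23:C/G (Tv); 25:A/G (Ti); 30:G/A (Ti); 32:A/G (Ti).
Of the 6 differences, 5 transitions and 1 transversion over 33 sites: P = 5/33 = 0.151515, Q = 1/33 = 0.030303.
d = −0.5·ln(0.666667) − 0.25·ln(0.939394) = −0.5·(-0.405465) − 0.25·(-0.062520) = 0.2184.

0.2184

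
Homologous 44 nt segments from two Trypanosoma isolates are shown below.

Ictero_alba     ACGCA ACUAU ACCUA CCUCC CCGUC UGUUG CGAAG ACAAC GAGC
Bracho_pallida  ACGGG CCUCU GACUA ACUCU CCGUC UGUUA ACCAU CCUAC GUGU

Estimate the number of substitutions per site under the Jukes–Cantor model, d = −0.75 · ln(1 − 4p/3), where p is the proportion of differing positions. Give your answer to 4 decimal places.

0.5429

Mismatches occur at site 4 (C→G), site 5 (A→G), site 6 (A→C), site 9 (A→C), site 11 (A→G), site 12 (C→A), site 16 (C→A), site 20 (C→U), site 30 (G→A), site 31 (C→A), site 32 (G→C), site 33 (A→C), site 35 (G→U), site 36 (A→C), site 38 (A→U), site 42 (A→U), site 44 (C→U).
p = 17/44 = 0.386364.
d = −0.75 · ln(1 − (4/3)·0.386364) = −0.75 · ln(0.484848) = −0.75 · (-0.723920) = 0.5429.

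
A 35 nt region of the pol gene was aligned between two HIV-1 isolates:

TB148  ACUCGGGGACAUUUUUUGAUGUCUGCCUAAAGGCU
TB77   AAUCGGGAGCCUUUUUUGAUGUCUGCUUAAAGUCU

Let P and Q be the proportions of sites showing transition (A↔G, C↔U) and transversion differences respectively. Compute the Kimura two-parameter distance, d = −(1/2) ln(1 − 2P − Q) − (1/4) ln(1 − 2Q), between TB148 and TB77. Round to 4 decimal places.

0.1956

The sequences differ at positions 2 (C/A, transversion), 8 (G/A, transition), 9 (A/G, transition), 11 (A/C, transversion), 27 (C/U, transition), 33 (G/U, transversion).
Of the 6 differences, 3 transitions and 3 transversions over 35 sites: P = 3/35 = 0.085714, Q = 3/35 = 0.085714.
d = −0.5·ln(0.742858) − 0.25·ln(0.828572) = −0.5·(-0.297250) − 0.25·(-0.188052) = 0.1956.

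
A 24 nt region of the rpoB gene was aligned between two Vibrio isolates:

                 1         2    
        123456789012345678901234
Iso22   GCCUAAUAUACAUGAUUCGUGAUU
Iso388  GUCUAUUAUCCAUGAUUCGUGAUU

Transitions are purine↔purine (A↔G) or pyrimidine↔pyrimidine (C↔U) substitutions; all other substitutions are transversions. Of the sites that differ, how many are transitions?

1

Differing sites — 2:C/U (Ti); 6:A/U (Tv); 10:A/C (Tv).
Of the 3 differences, 1 transition and 2 transversions, so the answer is 1.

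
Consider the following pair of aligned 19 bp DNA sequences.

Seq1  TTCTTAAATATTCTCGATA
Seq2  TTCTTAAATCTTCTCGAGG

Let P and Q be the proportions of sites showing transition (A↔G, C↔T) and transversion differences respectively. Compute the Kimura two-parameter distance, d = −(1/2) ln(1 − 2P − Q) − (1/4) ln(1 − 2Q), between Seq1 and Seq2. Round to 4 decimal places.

Mismatches occur at site 10 (A↔C, transversion), site 18 (T↔G, transversion), site 19 (A↔G, transition).
Of the 3 differences, 1 transition and 2 transversions over 19 sites: P = 1/19 = 0.052632, Q = 2/19 = 0.105263.
d = −0.5·ln(0.789473) − 0.25·ln(0.789474) = −0.5·(-0.236390) − 0.25·(-0.236388) = 0.1773.

0.1773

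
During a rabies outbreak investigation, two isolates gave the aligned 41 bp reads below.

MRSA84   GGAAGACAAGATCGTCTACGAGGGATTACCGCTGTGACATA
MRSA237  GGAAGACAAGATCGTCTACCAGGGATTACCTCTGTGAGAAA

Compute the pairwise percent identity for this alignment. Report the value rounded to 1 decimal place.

90.2%

The sequences differ at positions 20 (G/C), 31 (G/T), 38 (C/G), 40 (T/A).
37 of the 41 sites match, so the percent identity is 37/41 × 100 = 90.2%.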